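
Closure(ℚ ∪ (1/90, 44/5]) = ℚ ∪ (-∞, ∞)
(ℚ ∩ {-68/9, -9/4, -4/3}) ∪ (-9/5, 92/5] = {-68/9, -9/4} ∪ (-9/5, 92/5]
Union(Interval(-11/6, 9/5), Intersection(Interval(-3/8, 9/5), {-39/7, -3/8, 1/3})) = Interval(-11/6, 9/5)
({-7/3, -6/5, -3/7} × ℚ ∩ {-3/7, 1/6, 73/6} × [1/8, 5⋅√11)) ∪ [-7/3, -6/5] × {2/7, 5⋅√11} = ([-7/3, -6/5] × {2/7, 5⋅√11}) ∪ ({-3/7} × (ℚ ∩ [1/8, 5⋅√11)))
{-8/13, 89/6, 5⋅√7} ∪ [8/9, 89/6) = {-8/13} ∪ [8/9, 89/6]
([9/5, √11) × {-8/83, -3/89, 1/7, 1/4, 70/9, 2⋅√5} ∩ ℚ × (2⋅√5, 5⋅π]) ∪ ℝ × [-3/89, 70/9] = ℝ × [-3/89, 70/9]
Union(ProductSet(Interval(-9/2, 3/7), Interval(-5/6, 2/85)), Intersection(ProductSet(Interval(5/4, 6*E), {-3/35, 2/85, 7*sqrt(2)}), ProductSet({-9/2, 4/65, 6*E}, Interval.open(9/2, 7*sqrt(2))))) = ProductSet(Interval(-9/2, 3/7), Interval(-5/6, 2/85))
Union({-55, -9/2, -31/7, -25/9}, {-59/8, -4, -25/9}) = {-55, -59/8, -9/2, -31/7, -4, -25/9}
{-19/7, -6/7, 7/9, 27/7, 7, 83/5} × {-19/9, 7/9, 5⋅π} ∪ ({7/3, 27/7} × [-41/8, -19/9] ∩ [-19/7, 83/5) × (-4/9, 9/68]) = {-19/7, -6/7, 7/9, 27/7, 7, 83/5} × {-19/9, 7/9, 5⋅π}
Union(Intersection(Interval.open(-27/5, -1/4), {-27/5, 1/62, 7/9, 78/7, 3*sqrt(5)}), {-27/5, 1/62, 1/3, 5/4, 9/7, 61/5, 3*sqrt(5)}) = {-27/5, 1/62, 1/3, 5/4, 9/7, 61/5, 3*sqrt(5)}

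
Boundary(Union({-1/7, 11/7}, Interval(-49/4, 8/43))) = {-49/4, 8/43, 11/7}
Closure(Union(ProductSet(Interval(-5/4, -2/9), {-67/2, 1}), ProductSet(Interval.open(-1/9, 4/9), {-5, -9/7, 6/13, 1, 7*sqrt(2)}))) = Union(ProductSet(Interval(-5/4, -2/9), {-67/2, 1}), ProductSet(Interval(-1/9, 4/9), {-5, -9/7, 6/13, 1, 7*sqrt(2)}))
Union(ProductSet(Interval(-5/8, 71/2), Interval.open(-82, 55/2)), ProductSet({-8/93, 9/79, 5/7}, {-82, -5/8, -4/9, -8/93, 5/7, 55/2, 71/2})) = Union(ProductSet({-8/93, 9/79, 5/7}, {-82, -5/8, -4/9, -8/93, 5/7, 55/2, 71/2}), ProductSet(Interval(-5/8, 71/2), Interval.open(-82, 55/2)))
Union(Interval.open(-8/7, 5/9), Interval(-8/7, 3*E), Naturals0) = Union(Interval(-8/7, 3*E), Naturals0)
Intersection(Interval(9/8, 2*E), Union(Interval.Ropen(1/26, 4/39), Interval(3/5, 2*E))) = Interval(9/8, 2*E)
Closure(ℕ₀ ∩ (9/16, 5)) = {1, 2, 3, 4}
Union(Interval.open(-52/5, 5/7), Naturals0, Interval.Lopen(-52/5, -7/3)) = Union(Interval.open(-52/5, 5/7), Naturals0)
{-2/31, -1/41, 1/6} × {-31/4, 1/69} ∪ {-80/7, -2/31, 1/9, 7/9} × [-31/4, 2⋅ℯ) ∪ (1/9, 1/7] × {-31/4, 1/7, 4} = ({-2/31, -1/41, 1/6} × {-31/4, 1/69}) ∪ ((1/9, 1/7] × {-31/4, 1/7, 4}) ∪ ({-80/7, -2/31, 1/9, 7/9} × [-31/4, 2⋅ℯ))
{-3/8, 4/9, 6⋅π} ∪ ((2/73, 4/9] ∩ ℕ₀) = {-3/8, 4/9, 6⋅π}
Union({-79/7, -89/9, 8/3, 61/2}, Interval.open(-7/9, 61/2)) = Union({-79/7, -89/9}, Interval.Lopen(-7/9, 61/2))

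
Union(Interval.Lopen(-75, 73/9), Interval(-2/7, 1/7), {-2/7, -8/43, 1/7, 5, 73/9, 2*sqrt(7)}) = Interval.Lopen(-75, 73/9)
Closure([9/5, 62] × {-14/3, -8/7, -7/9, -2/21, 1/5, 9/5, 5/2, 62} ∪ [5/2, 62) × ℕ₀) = ([5/2, 62] × ℕ₀) ∪ ([9/5, 62] × {-14/3, -8/7, -7/9, -2/21, 1/5, 9/5, 5/2, 62})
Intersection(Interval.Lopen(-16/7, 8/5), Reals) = Interval.Lopen(-16/7, 8/5)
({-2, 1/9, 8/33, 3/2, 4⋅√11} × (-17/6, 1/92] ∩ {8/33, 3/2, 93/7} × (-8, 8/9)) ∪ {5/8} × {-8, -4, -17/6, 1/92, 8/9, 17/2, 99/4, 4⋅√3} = ({8/33, 3/2} × (-17/6, 1/92]) ∪ ({5/8} × {-8, -4, -17/6, 1/92, 8/9, 17/2, 99/4, 4⋅√3})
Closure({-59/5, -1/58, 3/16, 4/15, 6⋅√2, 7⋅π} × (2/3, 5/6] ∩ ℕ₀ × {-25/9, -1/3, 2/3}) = ∅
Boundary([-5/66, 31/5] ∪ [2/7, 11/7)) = {-5/66, 31/5}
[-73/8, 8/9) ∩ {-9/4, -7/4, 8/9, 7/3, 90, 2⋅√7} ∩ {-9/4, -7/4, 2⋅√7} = {-9/4, -7/4}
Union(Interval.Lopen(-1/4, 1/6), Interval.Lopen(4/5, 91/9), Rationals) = Union(Interval(-1/4, 1/6), Interval(4/5, 91/9), Rationals)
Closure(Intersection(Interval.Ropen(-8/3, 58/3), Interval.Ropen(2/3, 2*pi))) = Interval(2/3, 2*pi)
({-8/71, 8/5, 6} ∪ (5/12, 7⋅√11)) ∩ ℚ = {-8/71} ∪ (ℚ ∩ (5/12, 7⋅√11))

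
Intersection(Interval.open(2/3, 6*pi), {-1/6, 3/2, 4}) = {3/2, 4}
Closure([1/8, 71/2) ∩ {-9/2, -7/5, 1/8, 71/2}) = {1/8}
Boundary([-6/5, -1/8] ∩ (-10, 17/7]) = {-6/5, -1/8}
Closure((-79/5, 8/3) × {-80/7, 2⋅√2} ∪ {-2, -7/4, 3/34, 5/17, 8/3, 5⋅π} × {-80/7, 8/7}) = ({-2, -7/4, 3/34, 5/17, 8/3, 5⋅π} × {-80/7, 8/7}) ∪ ([-79/5, 8/3] × {-80/7, 2⋅√2})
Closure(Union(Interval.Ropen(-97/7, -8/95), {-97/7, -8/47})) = Interval(-97/7, -8/95)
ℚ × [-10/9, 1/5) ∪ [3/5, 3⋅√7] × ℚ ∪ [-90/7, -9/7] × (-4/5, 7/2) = (ℚ × [-10/9, 1/5)) ∪ ([-90/7, -9/7] × (-4/5, 7/2)) ∪ ([3/5, 3⋅√7] × ℚ)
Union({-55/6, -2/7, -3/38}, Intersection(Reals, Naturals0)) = Union({-55/6, -2/7, -3/38}, Naturals0)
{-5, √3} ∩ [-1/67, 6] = {√3}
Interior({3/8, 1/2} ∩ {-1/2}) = ∅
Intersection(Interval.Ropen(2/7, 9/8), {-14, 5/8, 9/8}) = {5/8}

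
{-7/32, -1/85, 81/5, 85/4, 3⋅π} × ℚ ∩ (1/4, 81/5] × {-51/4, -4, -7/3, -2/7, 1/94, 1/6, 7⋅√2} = {81/5, 3⋅π} × {-51/4, -4, -7/3, -2/7, 1/94, 1/6}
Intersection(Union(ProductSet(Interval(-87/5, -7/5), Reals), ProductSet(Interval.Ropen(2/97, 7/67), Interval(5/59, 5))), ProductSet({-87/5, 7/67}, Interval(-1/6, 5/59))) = ProductSet({-87/5}, Interval(-1/6, 5/59))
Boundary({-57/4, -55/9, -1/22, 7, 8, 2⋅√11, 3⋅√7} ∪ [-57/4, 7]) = {-57/4, 7, 8, 3⋅√7}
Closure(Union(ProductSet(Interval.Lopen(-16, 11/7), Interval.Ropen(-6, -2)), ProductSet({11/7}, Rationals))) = Union(ProductSet({11/7}, Reals), ProductSet({-16, 11/7}, Interval(-6, -2)), ProductSet(Interval(-16, 11/7), {-6, -2}), ProductSet(Interval.Lopen(-16, 11/7), Interval.Ropen(-6, -2)))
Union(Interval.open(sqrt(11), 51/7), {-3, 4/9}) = Union({-3, 4/9}, Interval.open(sqrt(11), 51/7))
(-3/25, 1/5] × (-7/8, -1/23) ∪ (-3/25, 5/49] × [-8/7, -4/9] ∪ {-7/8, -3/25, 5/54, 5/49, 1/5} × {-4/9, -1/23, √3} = ((-3/25, 5/49] × [-8/7, -4/9]) ∪ ((-3/25, 1/5] × (-7/8, -1/23)) ∪ ({-7/8, -3/25, 5/54, 5/49, 1/5} × {-4/9, -1/23, √3})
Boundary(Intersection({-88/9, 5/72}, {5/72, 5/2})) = {5/72}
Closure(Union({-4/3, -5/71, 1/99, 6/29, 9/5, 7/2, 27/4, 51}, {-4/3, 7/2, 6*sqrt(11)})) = {-4/3, -5/71, 1/99, 6/29, 9/5, 7/2, 27/4, 51, 6*sqrt(11)}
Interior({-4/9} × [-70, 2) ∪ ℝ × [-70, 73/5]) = ℝ × (-70, 73/5)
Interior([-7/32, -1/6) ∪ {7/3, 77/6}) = (-7/32, -1/6)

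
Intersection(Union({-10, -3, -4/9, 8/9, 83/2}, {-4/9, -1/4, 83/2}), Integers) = {-10, -3}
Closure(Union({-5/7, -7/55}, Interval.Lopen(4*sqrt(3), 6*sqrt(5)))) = Union({-5/7, -7/55}, Interval(4*sqrt(3), 6*sqrt(5)))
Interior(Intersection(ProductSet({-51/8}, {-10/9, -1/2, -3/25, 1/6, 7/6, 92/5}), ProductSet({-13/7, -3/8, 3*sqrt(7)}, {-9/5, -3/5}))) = EmptySet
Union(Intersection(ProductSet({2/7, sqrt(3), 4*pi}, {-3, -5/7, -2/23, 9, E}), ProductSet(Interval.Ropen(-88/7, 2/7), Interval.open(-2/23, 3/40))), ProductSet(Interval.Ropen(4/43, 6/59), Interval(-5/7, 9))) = ProductSet(Interval.Ropen(4/43, 6/59), Interval(-5/7, 9))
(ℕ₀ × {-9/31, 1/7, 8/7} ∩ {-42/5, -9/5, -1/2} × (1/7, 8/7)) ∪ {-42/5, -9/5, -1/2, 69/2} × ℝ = {-42/5, -9/5, -1/2, 69/2} × ℝ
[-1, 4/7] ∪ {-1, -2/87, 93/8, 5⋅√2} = [-1, 4/7] ∪ {93/8, 5⋅√2}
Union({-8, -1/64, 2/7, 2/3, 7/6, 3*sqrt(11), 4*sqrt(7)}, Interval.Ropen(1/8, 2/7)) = Union({-8, -1/64, 2/3, 7/6, 3*sqrt(11), 4*sqrt(7)}, Interval(1/8, 2/7))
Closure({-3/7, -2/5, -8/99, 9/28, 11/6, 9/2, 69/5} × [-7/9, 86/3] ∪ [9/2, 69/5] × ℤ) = ([9/2, 69/5] × ℤ) ∪ ({-3/7, -2/5, -8/99, 9/28, 11/6, 9/2, 69/5} × [-7/9, 86/3])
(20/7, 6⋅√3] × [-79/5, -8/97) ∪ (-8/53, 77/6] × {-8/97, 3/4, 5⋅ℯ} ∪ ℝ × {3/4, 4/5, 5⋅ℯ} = (ℝ × {3/4, 4/5, 5⋅ℯ}) ∪ ((-8/53, 77/6] × {-8/97, 3/4, 5⋅ℯ}) ∪ ((20/7, 6⋅√3] × [-79/5, -8/97))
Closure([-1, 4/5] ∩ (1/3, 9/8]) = [1/3, 4/5]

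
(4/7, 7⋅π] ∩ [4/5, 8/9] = [4/5, 8/9]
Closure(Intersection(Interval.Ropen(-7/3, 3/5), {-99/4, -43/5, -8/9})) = {-8/9}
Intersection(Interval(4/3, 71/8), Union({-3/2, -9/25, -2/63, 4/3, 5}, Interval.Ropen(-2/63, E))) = Union({5}, Interval.Ropen(4/3, E))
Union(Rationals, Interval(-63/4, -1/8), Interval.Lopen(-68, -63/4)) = Union(Interval(-68, -1/8), Rationals)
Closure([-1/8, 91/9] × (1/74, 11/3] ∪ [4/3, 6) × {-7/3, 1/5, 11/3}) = ([4/3, 6] × {-7/3, 11/3}) ∪ ([4/3, 6) × {-7/3, 1/5, 11/3}) ∪ ([-1/8, 91/9] × [1/74, 11/3])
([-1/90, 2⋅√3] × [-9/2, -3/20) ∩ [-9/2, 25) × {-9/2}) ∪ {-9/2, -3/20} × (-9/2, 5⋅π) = ({-9/2, -3/20} × (-9/2, 5⋅π)) ∪ ([-1/90, 2⋅√3] × {-9/2})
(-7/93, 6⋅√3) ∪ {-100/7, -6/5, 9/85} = {-100/7, -6/5} ∪ (-7/93, 6⋅√3)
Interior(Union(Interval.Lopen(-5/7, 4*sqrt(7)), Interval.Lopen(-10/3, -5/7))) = Interval.open(-10/3, 4*sqrt(7))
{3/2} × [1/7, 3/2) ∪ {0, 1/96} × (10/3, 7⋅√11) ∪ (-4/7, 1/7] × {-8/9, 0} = ({3/2} × [1/7, 3/2)) ∪ ((-4/7, 1/7] × {-8/9, 0}) ∪ ({0, 1/96} × (10/3, 7⋅√11))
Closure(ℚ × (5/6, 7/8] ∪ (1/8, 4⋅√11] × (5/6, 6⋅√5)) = (ℝ × {5/6}) ∪ (ℚ × (5/6, 7/8]) ∪ ({1/8, 4⋅√11} × [5/6, 6⋅√5]) ∪ ([1/8, 4⋅√11] × {5/6, 6⋅√5}) ∪ ((1/8, 4⋅√11] × (5/6, 6⋅√5)) ∪ (((-∞, 1/8] ∪ [4⋅√11, ∞)) × [5/6, 7/8])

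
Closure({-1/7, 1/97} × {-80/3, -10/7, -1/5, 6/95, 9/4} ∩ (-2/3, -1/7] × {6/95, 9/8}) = {-1/7} × {6/95}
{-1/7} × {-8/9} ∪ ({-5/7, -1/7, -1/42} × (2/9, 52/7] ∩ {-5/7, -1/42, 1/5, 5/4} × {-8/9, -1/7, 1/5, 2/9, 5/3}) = ({-1/7} × {-8/9}) ∪ ({-5/7, -1/42} × {5/3})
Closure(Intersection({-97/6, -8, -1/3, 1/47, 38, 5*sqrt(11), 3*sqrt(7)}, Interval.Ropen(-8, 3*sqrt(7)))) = {-8, -1/3, 1/47}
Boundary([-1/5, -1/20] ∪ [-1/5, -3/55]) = {-1/5, -1/20}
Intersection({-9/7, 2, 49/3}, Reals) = {-9/7, 2, 49/3}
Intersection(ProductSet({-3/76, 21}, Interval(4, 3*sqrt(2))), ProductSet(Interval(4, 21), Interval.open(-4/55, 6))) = ProductSet({21}, Interval(4, 3*sqrt(2)))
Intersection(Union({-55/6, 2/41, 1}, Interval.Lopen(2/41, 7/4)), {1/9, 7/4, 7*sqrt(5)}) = {1/9, 7/4}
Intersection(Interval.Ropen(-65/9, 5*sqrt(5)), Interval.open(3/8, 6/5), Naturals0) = Range(1, 2, 1)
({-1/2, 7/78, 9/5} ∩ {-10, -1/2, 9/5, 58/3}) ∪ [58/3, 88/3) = {-1/2, 9/5} ∪ [58/3, 88/3)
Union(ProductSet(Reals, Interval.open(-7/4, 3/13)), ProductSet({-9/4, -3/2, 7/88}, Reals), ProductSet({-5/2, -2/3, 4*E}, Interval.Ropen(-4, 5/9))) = Union(ProductSet({-5/2, -2/3, 4*E}, Interval.Ropen(-4, 5/9)), ProductSet({-9/4, -3/2, 7/88}, Reals), ProductSet(Reals, Interval.open(-7/4, 3/13)))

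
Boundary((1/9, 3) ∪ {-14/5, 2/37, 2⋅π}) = {-14/5, 2/37, 1/9, 3, 2⋅π}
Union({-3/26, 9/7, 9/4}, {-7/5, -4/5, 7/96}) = {-7/5, -4/5, -3/26, 7/96, 9/7, 9/4}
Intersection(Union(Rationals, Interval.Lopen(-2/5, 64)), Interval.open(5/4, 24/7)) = Union(Intersection(Interval.open(5/4, 24/7), Rationals), Interval.open(5/4, 24/7))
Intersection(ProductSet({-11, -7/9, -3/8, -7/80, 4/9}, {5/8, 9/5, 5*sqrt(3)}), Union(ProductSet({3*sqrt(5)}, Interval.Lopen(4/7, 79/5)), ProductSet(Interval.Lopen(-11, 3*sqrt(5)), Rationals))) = ProductSet({-7/9, -3/8, -7/80, 4/9}, {5/8, 9/5})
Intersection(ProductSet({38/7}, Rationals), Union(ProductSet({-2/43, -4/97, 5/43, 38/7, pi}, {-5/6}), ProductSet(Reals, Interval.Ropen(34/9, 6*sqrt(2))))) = ProductSet({38/7}, Union({-5/6}, Intersection(Interval.Ropen(34/9, 6*sqrt(2)), Rationals)))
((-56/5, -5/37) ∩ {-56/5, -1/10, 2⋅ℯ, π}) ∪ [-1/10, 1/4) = [-1/10, 1/4)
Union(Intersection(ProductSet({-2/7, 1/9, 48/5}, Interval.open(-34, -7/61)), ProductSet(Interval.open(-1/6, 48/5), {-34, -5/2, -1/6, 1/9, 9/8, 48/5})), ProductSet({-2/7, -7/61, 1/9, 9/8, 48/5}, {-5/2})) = Union(ProductSet({1/9}, {-5/2, -1/6}), ProductSet({-2/7, -7/61, 1/9, 9/8, 48/5}, {-5/2}))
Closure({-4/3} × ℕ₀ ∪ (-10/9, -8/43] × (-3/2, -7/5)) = ({-4/3} × ℕ₀) ∪ ({-10/9, -8/43} × [-3/2, -7/5]) ∪ ([-10/9, -8/43] × {-3/2, -7/5}) ∪ ((-10/9, -8/43] × (-3/2, -7/5))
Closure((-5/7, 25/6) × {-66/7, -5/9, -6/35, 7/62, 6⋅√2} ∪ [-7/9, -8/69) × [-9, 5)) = ({-7/9, -8/69} × [-9, 5]) ∪ ([-7/9, -8/69] × {-9, 5}) ∪ ([-7/9, -8/69) × [-9, 5)) ∪ ([-5/7, 25/6] × {-66/7, 6⋅√2}) ∪ ((-5/7, 25/6] × {-66/7, -5/9, -6/35, 7/62, 6⋅√2})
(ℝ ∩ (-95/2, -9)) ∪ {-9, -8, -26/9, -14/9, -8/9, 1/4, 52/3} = (-95/2, -9] ∪ {-8, -26/9, -14/9, -8/9, 1/4, 52/3}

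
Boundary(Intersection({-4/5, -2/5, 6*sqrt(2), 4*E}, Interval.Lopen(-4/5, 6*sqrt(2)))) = {-2/5, 6*sqrt(2)}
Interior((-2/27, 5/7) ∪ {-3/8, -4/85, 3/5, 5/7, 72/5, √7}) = (-2/27, 5/7)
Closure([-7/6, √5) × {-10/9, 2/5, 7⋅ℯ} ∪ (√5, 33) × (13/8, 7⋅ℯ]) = ({33, √5} × [13/8, 7⋅ℯ]) ∪ ([√5, 33] × {13/8, 7⋅ℯ}) ∪ ([-7/6, √5] × {-10/9, 2/5, 7⋅ℯ}) ∪ ((√5, 33) × (13/8, 7⋅ℯ])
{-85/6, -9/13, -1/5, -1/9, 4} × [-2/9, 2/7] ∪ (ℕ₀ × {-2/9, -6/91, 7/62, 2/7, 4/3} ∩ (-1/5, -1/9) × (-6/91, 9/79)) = {-85/6, -9/13, -1/5, -1/9, 4} × [-2/9, 2/7]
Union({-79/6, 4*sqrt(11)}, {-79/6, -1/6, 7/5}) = {-79/6, -1/6, 7/5, 4*sqrt(11)}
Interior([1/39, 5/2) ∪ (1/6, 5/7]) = (1/39, 5/2)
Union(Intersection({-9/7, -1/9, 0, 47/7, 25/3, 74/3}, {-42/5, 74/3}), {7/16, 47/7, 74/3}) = {7/16, 47/7, 74/3}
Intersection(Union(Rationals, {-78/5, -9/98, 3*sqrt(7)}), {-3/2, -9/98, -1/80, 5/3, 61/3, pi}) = {-3/2, -9/98, -1/80, 5/3, 61/3}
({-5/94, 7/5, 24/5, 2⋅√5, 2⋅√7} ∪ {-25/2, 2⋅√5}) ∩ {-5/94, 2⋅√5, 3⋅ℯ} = {-5/94, 2⋅√5}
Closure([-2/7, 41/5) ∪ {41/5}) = [-2/7, 41/5]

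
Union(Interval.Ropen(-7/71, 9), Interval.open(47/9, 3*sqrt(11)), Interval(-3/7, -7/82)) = Interval.Ropen(-3/7, 3*sqrt(11))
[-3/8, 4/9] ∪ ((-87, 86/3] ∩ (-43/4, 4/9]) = (-43/4, 4/9]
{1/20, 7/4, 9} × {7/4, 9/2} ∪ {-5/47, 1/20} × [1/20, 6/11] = ({1/20, 7/4, 9} × {7/4, 9/2}) ∪ ({-5/47, 1/20} × [1/20, 6/11])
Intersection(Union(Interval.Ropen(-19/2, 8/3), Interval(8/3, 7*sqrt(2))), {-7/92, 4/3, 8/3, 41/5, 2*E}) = {-7/92, 4/3, 8/3, 41/5, 2*E}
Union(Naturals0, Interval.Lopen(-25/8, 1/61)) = Union(Interval.Lopen(-25/8, 1/61), Naturals0)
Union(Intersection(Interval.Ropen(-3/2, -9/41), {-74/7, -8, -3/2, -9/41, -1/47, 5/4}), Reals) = Reals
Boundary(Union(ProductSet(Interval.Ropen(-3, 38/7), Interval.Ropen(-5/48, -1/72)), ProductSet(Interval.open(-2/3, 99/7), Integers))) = Union(ProductSet({-3, 38/7}, Interval(-5/48, -1/72)), ProductSet(Interval(-3, 38/7), {-5/48, -1/72}), ProductSet(Interval(-2/3, 99/7), Complement(Integers, Interval.open(-5/48, -1/72))), ProductSet(Interval(38/7, 99/7), Integers))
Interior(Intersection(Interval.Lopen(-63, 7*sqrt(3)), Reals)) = Interval.open(-63, 7*sqrt(3))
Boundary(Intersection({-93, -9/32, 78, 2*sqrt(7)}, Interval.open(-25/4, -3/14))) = {-9/32}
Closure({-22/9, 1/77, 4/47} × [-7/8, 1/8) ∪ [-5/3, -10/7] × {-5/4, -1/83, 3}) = ({-22/9, 1/77, 4/47} × [-7/8, 1/8]) ∪ ([-5/3, -10/7] × {-5/4, -1/83, 3})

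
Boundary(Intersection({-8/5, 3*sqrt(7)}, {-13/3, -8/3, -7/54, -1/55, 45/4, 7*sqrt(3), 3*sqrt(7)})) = {3*sqrt(7)}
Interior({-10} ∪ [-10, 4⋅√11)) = (-10, 4⋅√11)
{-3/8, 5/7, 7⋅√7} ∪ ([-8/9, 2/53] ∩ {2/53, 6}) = {-3/8, 2/53, 5/7, 7⋅√7}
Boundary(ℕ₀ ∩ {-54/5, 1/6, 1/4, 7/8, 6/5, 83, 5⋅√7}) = {83}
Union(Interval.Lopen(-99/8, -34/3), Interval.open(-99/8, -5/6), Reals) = Interval(-oo, oo)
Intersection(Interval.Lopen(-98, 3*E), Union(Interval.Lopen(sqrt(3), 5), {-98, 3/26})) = Union({3/26}, Interval.Lopen(sqrt(3), 5))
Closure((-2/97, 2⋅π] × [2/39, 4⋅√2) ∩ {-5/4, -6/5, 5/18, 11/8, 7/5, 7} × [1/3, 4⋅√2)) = {5/18, 11/8, 7/5} × [1/3, 4⋅√2]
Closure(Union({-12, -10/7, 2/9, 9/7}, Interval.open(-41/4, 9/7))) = Union({-12}, Interval(-41/4, 9/7))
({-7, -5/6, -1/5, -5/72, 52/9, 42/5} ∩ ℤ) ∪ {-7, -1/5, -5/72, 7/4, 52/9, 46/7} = {-7, -1/5, -5/72, 7/4, 52/9, 46/7}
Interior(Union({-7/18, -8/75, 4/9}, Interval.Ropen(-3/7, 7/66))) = Interval.open(-3/7, 7/66)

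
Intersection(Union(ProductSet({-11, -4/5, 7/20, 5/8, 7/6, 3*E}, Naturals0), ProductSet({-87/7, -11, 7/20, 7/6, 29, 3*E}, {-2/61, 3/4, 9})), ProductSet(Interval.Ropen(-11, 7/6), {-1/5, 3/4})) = ProductSet({-11, 7/20}, {3/4})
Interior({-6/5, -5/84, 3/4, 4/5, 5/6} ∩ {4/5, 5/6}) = ∅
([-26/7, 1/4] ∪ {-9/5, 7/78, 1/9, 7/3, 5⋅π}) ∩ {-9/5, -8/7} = {-9/5, -8/7}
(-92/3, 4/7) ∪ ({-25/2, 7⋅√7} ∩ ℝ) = (-92/3, 4/7) ∪ {7⋅√7}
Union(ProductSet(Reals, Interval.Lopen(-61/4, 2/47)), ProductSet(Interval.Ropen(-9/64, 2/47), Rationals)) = Union(ProductSet(Interval.Ropen(-9/64, 2/47), Rationals), ProductSet(Reals, Interval.Lopen(-61/4, 2/47)))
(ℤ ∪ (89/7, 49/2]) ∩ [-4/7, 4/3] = {0, 1}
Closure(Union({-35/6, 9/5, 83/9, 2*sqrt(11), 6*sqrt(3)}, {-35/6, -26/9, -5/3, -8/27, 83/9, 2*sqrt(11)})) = {-35/6, -26/9, -5/3, -8/27, 9/5, 83/9, 2*sqrt(11), 6*sqrt(3)}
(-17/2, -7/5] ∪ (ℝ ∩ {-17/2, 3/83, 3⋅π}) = [-17/2, -7/5] ∪ {3/83, 3⋅π}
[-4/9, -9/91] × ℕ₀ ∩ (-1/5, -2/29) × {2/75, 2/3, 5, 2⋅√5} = (-1/5, -9/91] × {5}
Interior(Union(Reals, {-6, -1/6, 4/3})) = Reals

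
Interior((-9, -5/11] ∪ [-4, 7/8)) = (-9, 7/8)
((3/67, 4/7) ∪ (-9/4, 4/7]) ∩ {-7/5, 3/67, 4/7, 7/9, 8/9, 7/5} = {-7/5, 3/67, 4/7}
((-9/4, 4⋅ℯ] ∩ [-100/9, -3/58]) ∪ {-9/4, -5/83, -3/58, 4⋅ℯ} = [-9/4, -3/58] ∪ {4⋅ℯ}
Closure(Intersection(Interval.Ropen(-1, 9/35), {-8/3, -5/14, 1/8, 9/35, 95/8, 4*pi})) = {-5/14, 1/8}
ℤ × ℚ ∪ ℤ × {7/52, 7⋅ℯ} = ℤ × (ℚ ∪ {7⋅ℯ})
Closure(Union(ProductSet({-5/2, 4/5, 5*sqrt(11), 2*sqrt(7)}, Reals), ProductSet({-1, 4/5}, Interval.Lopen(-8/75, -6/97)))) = Union(ProductSet({-1, 4/5}, Interval(-8/75, -6/97)), ProductSet({-5/2, 4/5, 5*sqrt(11), 2*sqrt(7)}, Reals))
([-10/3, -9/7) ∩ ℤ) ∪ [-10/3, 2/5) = [-10/3, 2/5) ∪ {-3, -2}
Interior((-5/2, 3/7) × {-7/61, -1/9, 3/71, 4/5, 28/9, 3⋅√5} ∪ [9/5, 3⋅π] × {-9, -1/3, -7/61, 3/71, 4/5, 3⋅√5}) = ∅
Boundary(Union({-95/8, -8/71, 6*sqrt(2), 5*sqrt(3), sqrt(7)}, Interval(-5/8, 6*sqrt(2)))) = {-95/8, -5/8, 6*sqrt(2), 5*sqrt(3)}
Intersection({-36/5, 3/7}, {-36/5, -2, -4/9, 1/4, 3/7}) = {-36/5, 3/7}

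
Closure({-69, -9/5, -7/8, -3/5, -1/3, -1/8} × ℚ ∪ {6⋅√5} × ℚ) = {-69, -9/5, -7/8, -3/5, -1/3, -1/8, 6⋅√5} × ℝ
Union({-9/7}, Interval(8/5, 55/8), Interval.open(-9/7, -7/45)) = Union(Interval.Ropen(-9/7, -7/45), Interval(8/5, 55/8))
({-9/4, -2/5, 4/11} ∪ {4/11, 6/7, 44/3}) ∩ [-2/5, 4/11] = {-2/5, 4/11}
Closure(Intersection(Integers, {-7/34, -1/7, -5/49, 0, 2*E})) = {0}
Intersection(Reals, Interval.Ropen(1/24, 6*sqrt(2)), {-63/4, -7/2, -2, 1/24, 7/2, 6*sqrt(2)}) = {1/24, 7/2}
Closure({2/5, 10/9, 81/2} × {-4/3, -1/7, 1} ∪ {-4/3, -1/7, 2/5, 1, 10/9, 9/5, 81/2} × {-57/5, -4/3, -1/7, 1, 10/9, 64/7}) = {-4/3, -1/7, 2/5, 1, 10/9, 9/5, 81/2} × {-57/5, -4/3, -1/7, 1, 10/9, 64/7}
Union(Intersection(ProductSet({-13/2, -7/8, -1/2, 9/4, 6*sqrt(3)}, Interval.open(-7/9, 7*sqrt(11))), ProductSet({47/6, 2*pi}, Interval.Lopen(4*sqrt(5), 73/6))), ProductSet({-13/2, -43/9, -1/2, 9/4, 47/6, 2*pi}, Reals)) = ProductSet({-13/2, -43/9, -1/2, 9/4, 47/6, 2*pi}, Reals)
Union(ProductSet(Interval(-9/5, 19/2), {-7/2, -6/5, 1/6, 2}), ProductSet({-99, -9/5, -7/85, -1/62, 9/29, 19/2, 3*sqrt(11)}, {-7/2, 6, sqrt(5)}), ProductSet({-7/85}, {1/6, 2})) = Union(ProductSet({-99, -9/5, -7/85, -1/62, 9/29, 19/2, 3*sqrt(11)}, {-7/2, 6, sqrt(5)}), ProductSet(Interval(-9/5, 19/2), {-7/2, -6/5, 1/6, 2}))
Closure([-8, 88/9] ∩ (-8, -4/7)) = [-8, -4/7]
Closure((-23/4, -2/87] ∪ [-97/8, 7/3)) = [-97/8, 7/3]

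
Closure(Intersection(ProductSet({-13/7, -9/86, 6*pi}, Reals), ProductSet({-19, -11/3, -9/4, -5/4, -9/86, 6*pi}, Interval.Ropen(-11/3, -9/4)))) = ProductSet({-9/86, 6*pi}, Interval(-11/3, -9/4))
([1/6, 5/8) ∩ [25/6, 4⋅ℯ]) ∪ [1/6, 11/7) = [1/6, 11/7)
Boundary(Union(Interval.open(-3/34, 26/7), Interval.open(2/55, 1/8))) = {-3/34, 26/7}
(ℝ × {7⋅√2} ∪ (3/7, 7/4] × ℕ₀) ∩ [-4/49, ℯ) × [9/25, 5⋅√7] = ((3/7, 7/4] × {1, 2, …, 13}) ∪ ([-4/49, ℯ) × {7⋅√2})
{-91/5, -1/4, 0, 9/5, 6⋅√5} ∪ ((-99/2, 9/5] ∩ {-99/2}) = {-91/5, -1/4, 0, 9/5, 6⋅√5}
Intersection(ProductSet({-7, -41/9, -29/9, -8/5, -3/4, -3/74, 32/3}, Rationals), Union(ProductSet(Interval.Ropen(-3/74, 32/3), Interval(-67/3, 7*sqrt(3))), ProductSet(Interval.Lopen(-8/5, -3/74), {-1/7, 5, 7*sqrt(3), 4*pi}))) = Union(ProductSet({-3/74}, Intersection(Interval(-67/3, 7*sqrt(3)), Rationals)), ProductSet({-3/4, -3/74}, {-1/7, 5}))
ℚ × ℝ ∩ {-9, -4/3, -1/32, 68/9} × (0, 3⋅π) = {-9, -4/3, -1/32, 68/9} × (0, 3⋅π)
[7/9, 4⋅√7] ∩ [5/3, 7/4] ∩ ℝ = [5/3, 7/4]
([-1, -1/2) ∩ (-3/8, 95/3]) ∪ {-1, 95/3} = {-1, 95/3}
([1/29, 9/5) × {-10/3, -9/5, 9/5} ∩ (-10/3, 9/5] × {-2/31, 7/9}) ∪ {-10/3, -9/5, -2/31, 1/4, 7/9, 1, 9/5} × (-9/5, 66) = {-10/3, -9/5, -2/31, 1/4, 7/9, 1, 9/5} × (-9/5, 66)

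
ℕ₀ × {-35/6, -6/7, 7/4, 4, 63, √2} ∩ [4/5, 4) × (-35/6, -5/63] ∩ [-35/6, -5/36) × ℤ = ∅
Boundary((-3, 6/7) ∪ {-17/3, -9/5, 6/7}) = {-17/3, -3, 6/7}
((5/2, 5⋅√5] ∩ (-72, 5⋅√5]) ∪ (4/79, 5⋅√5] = (4/79, 5⋅√5]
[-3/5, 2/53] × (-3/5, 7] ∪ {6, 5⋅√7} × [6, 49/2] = ([-3/5, 2/53] × (-3/5, 7]) ∪ ({6, 5⋅√7} × [6, 49/2])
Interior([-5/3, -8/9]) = (-5/3, -8/9)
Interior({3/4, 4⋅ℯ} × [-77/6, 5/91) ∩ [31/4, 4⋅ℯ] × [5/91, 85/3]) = ∅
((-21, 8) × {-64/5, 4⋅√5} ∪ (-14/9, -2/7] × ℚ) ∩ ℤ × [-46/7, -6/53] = {-1} × (ℚ ∩ [-46/7, -6/53])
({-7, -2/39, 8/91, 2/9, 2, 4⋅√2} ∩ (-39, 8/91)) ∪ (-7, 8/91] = [-7, 8/91]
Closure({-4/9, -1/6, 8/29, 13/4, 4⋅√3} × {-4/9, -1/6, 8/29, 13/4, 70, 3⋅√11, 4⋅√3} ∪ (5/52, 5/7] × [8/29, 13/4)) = ({5/52, 5/7} × [8/29, 13/4]) ∪ ([5/52, 5/7] × {8/29, 13/4}) ∪ ((5/52, 5/7] × [8/29, 13/4)) ∪ ({-4/9, -1/6, 8/29, 13/4, 4⋅√3} × {-4/9, -1/6, 8/29, 13/4, 70, 3⋅√11, 4⋅√3})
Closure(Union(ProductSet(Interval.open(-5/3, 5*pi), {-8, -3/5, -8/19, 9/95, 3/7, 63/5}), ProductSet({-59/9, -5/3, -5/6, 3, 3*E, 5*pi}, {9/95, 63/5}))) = Union(ProductSet({-59/9, -5/3, -5/6, 3, 3*E, 5*pi}, {9/95, 63/5}), ProductSet(Interval(-5/3, 5*pi), {-8, -3/5, -8/19, 9/95, 3/7, 63/5}))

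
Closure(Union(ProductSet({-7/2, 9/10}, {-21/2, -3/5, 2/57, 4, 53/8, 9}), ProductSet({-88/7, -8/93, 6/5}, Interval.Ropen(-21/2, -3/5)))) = Union(ProductSet({-7/2, 9/10}, {-21/2, -3/5, 2/57, 4, 53/8, 9}), ProductSet({-88/7, -8/93, 6/5}, Interval(-21/2, -3/5)))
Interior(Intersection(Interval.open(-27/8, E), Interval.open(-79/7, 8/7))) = Interval.open(-27/8, 8/7)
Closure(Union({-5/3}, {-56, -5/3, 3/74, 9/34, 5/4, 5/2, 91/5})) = {-56, -5/3, 3/74, 9/34, 5/4, 5/2, 91/5}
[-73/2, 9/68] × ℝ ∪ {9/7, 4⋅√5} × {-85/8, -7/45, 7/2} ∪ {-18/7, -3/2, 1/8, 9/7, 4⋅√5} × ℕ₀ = ([-73/2, 9/68] × ℝ) ∪ ({9/7, 4⋅√5} × {-85/8, -7/45, 7/2}) ∪ ({-18/7, -3/2, 1/8, 9/7, 4⋅√5} × ℕ₀)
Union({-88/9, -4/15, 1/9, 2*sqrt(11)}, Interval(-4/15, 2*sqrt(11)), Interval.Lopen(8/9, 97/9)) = Union({-88/9}, Interval(-4/15, 97/9))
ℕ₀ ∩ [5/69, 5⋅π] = {1, 2, …, 15}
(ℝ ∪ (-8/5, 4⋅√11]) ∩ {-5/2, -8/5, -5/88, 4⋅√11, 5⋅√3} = {-5/2, -8/5, -5/88, 4⋅√11, 5⋅√3}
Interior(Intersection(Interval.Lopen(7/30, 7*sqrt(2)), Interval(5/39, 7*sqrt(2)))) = Interval.open(7/30, 7*sqrt(2))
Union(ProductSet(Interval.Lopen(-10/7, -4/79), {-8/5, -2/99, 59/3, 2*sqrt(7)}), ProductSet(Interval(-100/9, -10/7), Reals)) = Union(ProductSet(Interval(-100/9, -10/7), Reals), ProductSet(Interval.Lopen(-10/7, -4/79), {-8/5, -2/99, 59/3, 2*sqrt(7)}))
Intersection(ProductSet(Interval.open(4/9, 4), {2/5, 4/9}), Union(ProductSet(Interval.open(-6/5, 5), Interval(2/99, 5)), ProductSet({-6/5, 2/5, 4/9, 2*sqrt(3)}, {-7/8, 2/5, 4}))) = ProductSet(Interval.open(4/9, 4), {2/5, 4/9})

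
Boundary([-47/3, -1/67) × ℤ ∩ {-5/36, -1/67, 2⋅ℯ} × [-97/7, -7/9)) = {-5/36} × {-13, -12, …, -1}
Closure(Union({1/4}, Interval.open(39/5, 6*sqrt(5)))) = Union({1/4}, Interval(39/5, 6*sqrt(5)))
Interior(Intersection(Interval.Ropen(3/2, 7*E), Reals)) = Interval.open(3/2, 7*E)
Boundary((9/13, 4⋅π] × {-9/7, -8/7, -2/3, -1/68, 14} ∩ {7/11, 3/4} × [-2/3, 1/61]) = {3/4} × {-2/3, -1/68}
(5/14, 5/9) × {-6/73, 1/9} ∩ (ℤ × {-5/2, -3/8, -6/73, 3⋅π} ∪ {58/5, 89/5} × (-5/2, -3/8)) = ∅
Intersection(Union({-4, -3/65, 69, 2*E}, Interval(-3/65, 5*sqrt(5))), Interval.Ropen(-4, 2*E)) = Union({-4}, Interval.Ropen(-3/65, 2*E))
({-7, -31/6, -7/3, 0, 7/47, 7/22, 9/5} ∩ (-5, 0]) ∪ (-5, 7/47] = (-5, 7/47]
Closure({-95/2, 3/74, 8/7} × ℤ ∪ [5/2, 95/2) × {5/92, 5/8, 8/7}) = ({-95/2, 3/74, 8/7} × ℤ) ∪ ([5/2, 95/2] × {5/92, 5/8, 8/7})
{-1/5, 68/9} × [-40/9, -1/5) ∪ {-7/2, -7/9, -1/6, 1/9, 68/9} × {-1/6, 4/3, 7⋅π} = ({-1/5, 68/9} × [-40/9, -1/5)) ∪ ({-7/2, -7/9, -1/6, 1/9, 68/9} × {-1/6, 4/3, 7⋅π})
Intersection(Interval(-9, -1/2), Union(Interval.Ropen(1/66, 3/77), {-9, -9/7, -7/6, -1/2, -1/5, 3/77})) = {-9, -9/7, -7/6, -1/2}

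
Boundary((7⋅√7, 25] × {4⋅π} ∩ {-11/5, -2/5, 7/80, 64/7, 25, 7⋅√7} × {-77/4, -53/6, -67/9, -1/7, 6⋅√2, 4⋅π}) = {25} × {4⋅π}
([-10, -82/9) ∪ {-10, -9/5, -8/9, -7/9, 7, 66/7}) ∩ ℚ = {-9/5, -8/9, -7/9, 7, 66/7} ∪ (ℚ ∩ [-10, -82/9))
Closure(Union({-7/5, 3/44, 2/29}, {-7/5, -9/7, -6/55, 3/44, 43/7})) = {-7/5, -9/7, -6/55, 3/44, 2/29, 43/7}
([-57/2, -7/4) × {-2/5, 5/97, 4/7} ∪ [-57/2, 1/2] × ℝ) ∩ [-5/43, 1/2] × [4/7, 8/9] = [-5/43, 1/2] × [4/7, 8/9]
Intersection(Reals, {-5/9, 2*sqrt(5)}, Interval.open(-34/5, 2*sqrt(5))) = {-5/9}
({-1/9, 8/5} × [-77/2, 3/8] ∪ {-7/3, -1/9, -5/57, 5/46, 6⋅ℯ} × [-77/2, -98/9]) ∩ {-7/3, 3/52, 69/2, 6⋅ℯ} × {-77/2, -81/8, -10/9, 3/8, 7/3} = {-7/3, 6⋅ℯ} × {-77/2}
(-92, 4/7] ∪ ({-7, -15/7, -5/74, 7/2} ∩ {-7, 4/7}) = (-92, 4/7]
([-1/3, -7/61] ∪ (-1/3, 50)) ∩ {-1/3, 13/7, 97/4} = {-1/3, 13/7, 97/4}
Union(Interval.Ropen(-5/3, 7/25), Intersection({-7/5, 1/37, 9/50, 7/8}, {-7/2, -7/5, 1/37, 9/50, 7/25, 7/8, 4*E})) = Union({7/8}, Interval.Ropen(-5/3, 7/25))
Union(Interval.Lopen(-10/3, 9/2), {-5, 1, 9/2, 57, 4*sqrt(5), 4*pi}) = Union({-5, 57, 4*sqrt(5), 4*pi}, Interval.Lopen(-10/3, 9/2))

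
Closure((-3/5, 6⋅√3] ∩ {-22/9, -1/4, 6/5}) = {-1/4, 6/5}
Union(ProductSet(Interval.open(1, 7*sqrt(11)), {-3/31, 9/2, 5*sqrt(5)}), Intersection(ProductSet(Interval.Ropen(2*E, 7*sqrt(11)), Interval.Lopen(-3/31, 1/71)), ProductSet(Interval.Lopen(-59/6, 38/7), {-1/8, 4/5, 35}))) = ProductSet(Interval.open(1, 7*sqrt(11)), {-3/31, 9/2, 5*sqrt(5)})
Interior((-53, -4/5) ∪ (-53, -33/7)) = (-53, -4/5)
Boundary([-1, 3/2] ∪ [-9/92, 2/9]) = {-1, 3/2}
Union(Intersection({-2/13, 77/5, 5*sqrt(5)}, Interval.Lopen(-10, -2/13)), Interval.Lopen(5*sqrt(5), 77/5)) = Union({-2/13}, Interval.Lopen(5*sqrt(5), 77/5))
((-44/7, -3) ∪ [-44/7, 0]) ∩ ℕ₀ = {0}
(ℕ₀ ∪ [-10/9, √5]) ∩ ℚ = ℕ₀ ∪ (ℚ ∩ [-10/9, √5])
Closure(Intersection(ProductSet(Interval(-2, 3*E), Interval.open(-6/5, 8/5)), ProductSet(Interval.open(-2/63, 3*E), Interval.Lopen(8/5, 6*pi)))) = EmptySet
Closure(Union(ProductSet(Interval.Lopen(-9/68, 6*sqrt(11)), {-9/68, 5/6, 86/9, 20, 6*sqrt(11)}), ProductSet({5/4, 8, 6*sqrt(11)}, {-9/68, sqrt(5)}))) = Union(ProductSet({5/4, 8, 6*sqrt(11)}, {-9/68, sqrt(5)}), ProductSet(Interval(-9/68, 6*sqrt(11)), {-9/68, 5/6, 86/9, 20, 6*sqrt(11)}))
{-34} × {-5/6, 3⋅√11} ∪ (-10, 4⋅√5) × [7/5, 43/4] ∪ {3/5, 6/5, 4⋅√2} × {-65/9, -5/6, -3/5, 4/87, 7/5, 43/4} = ({-34} × {-5/6, 3⋅√11}) ∪ ((-10, 4⋅√5) × [7/5, 43/4]) ∪ ({3/5, 6/5, 4⋅√2} × {-65/9, -5/6, -3/5, 4/87, 7/5, 43/4})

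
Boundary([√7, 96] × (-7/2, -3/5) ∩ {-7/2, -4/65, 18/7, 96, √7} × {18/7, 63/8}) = ∅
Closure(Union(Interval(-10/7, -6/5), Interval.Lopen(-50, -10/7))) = Interval(-50, -6/5)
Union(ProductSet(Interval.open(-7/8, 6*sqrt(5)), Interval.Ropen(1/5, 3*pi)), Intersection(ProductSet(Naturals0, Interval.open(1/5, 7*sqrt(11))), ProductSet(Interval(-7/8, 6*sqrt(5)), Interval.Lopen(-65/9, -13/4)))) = ProductSet(Interval.open(-7/8, 6*sqrt(5)), Interval.Ropen(1/5, 3*pi))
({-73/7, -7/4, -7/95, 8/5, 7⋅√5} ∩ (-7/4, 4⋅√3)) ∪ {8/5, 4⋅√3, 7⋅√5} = {-7/95, 8/5, 4⋅√3, 7⋅√5}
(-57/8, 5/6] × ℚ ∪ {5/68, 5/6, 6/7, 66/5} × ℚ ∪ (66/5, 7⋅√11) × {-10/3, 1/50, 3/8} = (((-57/8, 5/6] ∪ {6/7, 66/5}) × ℚ) ∪ ((66/5, 7⋅√11) × {-10/3, 1/50, 3/8})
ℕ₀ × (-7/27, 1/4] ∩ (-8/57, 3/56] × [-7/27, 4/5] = {0} × (-7/27, 1/4]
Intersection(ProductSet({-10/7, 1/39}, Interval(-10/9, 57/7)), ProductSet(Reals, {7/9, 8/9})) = ProductSet({-10/7, 1/39}, {7/9, 8/9})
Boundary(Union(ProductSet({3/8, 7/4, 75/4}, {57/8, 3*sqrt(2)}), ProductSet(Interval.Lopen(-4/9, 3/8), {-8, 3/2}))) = Union(ProductSet({3/8, 7/4, 75/4}, {57/8, 3*sqrt(2)}), ProductSet(Interval(-4/9, 3/8), {-8, 3/2}))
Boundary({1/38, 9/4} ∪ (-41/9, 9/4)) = {-41/9, 9/4}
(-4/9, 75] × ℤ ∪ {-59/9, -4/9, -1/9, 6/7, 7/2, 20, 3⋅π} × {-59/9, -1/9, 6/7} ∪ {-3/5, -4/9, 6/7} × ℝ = ({-3/5, -4/9, 6/7} × ℝ) ∪ ((-4/9, 75] × ℤ) ∪ ({-59/9, -4/9, -1/9, 6/7, 7/2, 20, 3⋅π} × {-59/9, -1/9, 6/7})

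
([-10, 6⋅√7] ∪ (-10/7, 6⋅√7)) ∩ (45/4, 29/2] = (45/4, 29/2]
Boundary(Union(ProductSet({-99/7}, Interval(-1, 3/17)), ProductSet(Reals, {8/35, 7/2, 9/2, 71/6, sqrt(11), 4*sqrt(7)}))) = Union(ProductSet({-99/7}, Interval(-1, 3/17)), ProductSet(Reals, {8/35, 7/2, 9/2, 71/6, sqrt(11), 4*sqrt(7)}))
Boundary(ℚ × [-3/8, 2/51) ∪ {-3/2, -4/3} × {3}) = ({-3/2, -4/3} × {3}) ∪ (ℝ × [-3/8, 2/51])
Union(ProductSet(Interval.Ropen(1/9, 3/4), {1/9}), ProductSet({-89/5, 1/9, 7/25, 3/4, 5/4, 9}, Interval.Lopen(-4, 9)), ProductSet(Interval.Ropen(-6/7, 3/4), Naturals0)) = Union(ProductSet({-89/5, 1/9, 7/25, 3/4, 5/4, 9}, Interval.Lopen(-4, 9)), ProductSet(Interval.Ropen(-6/7, 3/4), Naturals0), ProductSet(Interval.Ropen(1/9, 3/4), {1/9}))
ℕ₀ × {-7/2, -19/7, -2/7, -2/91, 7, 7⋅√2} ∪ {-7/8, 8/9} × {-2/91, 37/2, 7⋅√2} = ({-7/8, 8/9} × {-2/91, 37/2, 7⋅√2}) ∪ (ℕ₀ × {-7/2, -19/7, -2/7, -2/91, 7, 7⋅√2})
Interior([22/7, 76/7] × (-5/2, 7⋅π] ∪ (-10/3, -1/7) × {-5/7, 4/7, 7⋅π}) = (22/7, 76/7) × (-5/2, 7⋅π)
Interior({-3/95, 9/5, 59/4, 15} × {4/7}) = ∅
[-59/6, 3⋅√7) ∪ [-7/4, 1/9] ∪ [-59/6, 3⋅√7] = [-59/6, 3⋅√7]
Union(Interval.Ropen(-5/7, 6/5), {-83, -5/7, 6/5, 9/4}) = Union({-83, 9/4}, Interval(-5/7, 6/5))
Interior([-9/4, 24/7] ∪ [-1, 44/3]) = (-9/4, 44/3)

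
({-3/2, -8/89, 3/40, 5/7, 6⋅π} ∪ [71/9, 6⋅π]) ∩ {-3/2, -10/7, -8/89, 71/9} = {-3/2, -8/89, 71/9}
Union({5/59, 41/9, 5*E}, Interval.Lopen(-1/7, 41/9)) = Union({5*E}, Interval.Lopen(-1/7, 41/9))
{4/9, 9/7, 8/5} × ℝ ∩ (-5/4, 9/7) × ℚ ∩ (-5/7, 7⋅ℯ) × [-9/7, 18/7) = {4/9} × (ℚ ∩ [-9/7, 18/7))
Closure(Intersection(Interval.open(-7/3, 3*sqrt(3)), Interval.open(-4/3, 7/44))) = Interval(-4/3, 7/44)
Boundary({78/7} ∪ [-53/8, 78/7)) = {-53/8, 78/7}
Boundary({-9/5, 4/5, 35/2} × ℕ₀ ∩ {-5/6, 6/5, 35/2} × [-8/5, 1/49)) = {35/2} × {0}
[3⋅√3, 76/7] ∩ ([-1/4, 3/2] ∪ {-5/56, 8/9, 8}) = {8}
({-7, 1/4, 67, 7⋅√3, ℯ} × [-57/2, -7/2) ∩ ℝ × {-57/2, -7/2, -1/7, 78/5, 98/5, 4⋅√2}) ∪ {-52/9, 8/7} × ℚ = ({-52/9, 8/7} × ℚ) ∪ ({-7, 1/4, 67, 7⋅√3, ℯ} × {-57/2})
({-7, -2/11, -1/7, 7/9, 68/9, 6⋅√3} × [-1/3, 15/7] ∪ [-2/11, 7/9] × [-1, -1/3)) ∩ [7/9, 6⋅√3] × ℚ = ({7/9} × (ℚ ∩ [-1, -1/3))) ∪ ({7/9, 68/9, 6⋅√3} × (ℚ ∩ [-1/3, 15/7]))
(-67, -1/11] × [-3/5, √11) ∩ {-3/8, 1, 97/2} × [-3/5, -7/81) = {-3/8} × [-3/5, -7/81)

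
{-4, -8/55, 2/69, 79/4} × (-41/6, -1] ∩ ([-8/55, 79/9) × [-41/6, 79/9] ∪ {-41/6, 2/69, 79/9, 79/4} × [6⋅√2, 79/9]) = {-8/55, 2/69} × (-41/6, -1]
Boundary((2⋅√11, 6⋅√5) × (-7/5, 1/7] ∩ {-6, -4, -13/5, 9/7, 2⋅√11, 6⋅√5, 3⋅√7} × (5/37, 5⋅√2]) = {3⋅√7} × [5/37, 1/7]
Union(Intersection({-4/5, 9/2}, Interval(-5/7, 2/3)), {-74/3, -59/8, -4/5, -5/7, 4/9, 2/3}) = {-74/3, -59/8, -4/5, -5/7, 4/9, 2/3}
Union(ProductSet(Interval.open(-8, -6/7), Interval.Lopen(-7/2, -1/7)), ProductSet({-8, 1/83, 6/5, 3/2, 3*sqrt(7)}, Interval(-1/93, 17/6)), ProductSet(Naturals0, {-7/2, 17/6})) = Union(ProductSet({-8, 1/83, 6/5, 3/2, 3*sqrt(7)}, Interval(-1/93, 17/6)), ProductSet(Interval.open(-8, -6/7), Interval.Lopen(-7/2, -1/7)), ProductSet(Naturals0, {-7/2, 17/6}))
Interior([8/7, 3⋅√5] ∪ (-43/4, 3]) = (-43/4, 3⋅√5)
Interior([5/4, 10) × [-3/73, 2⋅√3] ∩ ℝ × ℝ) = (5/4, 10) × (-3/73, 2⋅√3)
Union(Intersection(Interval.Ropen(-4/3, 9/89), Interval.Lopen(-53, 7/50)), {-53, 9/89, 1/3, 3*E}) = Union({-53, 1/3, 3*E}, Interval(-4/3, 9/89))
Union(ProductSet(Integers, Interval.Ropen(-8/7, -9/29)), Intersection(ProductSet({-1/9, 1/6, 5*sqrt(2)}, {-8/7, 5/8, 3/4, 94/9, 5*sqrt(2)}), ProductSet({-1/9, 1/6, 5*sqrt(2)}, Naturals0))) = ProductSet(Integers, Interval.Ropen(-8/7, -9/29))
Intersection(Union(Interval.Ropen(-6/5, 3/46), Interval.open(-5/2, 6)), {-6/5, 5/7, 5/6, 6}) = {-6/5, 5/7, 5/6}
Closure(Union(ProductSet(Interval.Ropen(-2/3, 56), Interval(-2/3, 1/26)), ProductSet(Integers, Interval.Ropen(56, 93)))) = Union(ProductSet(Integers, Interval(56, 93)), ProductSet(Interval(-2/3, 56), Interval(-2/3, 1/26)))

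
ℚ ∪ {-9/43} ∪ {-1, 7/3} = ℚ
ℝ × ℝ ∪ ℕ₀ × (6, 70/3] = ℝ × ℝ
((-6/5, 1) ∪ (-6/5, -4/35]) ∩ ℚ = ℚ ∩ (-6/5, 1)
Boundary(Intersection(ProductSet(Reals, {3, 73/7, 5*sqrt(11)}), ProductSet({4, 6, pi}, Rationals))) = ProductSet({4, 6, pi}, {3, 73/7})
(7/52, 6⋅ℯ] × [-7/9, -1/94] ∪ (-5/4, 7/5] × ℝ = ((-5/4, 7/5] × ℝ) ∪ ((7/52, 6⋅ℯ] × [-7/9, -1/94])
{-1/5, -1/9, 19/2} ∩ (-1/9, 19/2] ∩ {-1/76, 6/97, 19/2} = {19/2}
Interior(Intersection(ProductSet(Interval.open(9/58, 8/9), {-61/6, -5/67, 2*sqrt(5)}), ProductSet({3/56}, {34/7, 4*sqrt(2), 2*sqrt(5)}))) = EmptySet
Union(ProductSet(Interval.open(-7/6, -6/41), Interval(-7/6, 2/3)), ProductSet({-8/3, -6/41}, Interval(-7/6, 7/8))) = Union(ProductSet({-8/3, -6/41}, Interval(-7/6, 7/8)), ProductSet(Interval.open(-7/6, -6/41), Interval(-7/6, 2/3)))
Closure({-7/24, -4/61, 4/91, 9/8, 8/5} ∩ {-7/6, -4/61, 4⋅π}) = {-4/61}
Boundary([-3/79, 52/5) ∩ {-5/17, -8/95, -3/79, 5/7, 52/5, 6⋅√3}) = {-3/79, 5/7, 6⋅√3}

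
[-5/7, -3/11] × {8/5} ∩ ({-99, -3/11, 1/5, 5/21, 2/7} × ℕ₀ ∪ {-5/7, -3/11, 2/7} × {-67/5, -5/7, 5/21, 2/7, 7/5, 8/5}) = {-5/7, -3/11} × {8/5}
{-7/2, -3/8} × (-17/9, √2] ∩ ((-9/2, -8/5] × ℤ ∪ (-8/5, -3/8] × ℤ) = {-7/2, -3/8} × {-1, 0, 1}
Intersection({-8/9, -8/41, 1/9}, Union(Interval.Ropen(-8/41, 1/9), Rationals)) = {-8/9, -8/41, 1/9}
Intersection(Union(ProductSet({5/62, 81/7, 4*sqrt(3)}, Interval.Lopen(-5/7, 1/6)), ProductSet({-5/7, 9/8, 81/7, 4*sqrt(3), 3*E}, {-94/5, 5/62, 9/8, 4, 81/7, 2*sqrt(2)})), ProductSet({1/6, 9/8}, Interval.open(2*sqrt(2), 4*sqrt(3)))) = ProductSet({9/8}, {4})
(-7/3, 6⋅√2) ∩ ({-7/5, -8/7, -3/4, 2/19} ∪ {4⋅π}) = {-7/5, -8/7, -3/4, 2/19}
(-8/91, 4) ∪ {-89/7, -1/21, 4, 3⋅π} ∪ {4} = {-89/7, 3⋅π} ∪ (-8/91, 4]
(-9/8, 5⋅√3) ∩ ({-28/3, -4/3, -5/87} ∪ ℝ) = (-9/8, 5⋅√3)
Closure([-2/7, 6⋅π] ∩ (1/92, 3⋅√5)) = [1/92, 3⋅√5]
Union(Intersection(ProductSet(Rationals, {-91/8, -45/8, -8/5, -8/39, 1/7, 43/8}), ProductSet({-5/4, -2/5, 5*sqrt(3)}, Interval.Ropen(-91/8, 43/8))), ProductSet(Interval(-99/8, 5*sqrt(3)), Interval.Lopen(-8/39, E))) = Union(ProductSet({-5/4, -2/5}, {-91/8, -45/8, -8/5, -8/39, 1/7}), ProductSet(Interval(-99/8, 5*sqrt(3)), Interval.Lopen(-8/39, E)))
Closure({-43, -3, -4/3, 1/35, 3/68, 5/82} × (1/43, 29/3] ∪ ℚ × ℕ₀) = (ℝ × ℕ₀) ∪ ({-43, -3, -4/3, 1/35, 3/68, 5/82} × [1/43, 29/3])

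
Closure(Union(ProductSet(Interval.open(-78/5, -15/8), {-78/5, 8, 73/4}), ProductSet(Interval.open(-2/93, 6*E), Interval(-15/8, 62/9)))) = Union(ProductSet(Interval(-78/5, -15/8), {-78/5, 8, 73/4}), ProductSet(Interval(-2/93, 6*E), Interval(-15/8, 62/9)))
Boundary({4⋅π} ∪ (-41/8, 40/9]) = {-41/8, 40/9, 4⋅π}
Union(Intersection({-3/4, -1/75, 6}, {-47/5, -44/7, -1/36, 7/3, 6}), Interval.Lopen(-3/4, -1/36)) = Union({6}, Interval.Lopen(-3/4, -1/36))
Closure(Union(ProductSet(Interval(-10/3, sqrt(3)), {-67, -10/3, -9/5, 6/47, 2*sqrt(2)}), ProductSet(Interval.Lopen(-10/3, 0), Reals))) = Union(ProductSet(Interval(-10/3, 0), Reals), ProductSet(Interval(-10/3, sqrt(3)), {-67, -10/3, -9/5, 6/47, 2*sqrt(2)}))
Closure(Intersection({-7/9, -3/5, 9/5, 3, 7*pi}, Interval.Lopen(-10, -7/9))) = {-7/9}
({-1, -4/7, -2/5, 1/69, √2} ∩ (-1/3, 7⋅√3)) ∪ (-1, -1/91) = (-1, -1/91) ∪ {1/69, √2}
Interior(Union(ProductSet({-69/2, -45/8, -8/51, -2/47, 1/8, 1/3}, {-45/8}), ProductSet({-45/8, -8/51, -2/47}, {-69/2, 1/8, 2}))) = EmptySet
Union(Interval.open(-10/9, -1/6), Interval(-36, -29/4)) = Union(Interval(-36, -29/4), Interval.open(-10/9, -1/6))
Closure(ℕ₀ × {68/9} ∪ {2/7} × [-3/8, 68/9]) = (ℕ₀ × {68/9}) ∪ ({2/7} × [-3/8, 68/9])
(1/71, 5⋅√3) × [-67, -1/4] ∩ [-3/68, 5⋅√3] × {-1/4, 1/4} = (1/71, 5⋅√3) × {-1/4}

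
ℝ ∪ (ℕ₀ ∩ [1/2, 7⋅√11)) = ℝ ∪ {1, 2, …, 23}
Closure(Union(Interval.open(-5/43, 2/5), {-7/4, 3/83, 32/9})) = Union({-7/4, 32/9}, Interval(-5/43, 2/5))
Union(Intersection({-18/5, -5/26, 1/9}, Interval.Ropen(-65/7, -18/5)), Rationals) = Rationals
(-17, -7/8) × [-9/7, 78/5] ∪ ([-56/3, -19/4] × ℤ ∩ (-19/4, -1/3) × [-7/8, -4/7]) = (-17, -7/8) × [-9/7, 78/5]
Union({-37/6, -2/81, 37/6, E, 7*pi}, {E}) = {-37/6, -2/81, 37/6, E, 7*pi}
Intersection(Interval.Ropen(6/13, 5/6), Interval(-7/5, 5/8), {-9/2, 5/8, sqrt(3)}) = {5/8}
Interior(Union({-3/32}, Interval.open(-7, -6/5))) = Interval.open(-7, -6/5)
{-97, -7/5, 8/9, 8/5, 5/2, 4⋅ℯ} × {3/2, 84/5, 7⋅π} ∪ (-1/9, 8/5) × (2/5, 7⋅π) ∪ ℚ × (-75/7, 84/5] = (ℚ × (-75/7, 84/5]) ∪ ((-1/9, 8/5) × (2/5, 7⋅π)) ∪ ({-97, -7/5, 8/9, 8/5, 5/2, 4⋅ℯ} × {3/2, 84/5, 7⋅π})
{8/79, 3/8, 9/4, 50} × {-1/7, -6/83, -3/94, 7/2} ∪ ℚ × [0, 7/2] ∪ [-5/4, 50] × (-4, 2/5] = (ℚ × [0, 7/2]) ∪ ({8/79, 3/8, 9/4, 50} × {-1/7, -6/83, -3/94, 7/2}) ∪ ([-5/4, 50] × (-4, 2/5])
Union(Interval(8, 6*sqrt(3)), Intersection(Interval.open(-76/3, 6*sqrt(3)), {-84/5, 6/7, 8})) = Union({-84/5, 6/7}, Interval(8, 6*sqrt(3)))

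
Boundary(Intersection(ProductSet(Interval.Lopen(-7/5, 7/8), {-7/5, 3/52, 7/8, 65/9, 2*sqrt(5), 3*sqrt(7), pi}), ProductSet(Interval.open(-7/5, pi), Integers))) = EmptySet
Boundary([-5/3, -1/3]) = {-5/3, -1/3}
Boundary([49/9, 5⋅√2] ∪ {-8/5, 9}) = {-8/5, 49/9, 9, 5⋅√2}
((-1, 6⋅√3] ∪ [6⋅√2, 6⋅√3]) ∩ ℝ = (-1, 6⋅√3]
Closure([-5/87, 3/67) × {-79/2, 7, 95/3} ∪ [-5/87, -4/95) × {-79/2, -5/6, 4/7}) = ([-5/87, -4/95] × {-79/2, -5/6, 4/7}) ∪ ([-5/87, 3/67] × {-79/2, 7, 95/3})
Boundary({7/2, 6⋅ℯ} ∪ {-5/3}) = {-5/3, 7/2, 6⋅ℯ}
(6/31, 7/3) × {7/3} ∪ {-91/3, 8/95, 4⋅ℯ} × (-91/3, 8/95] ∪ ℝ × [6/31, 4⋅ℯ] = (ℝ × [6/31, 4⋅ℯ]) ∪ ({-91/3, 8/95, 4⋅ℯ} × (-91/3, 8/95])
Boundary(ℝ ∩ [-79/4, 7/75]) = {-79/4, 7/75}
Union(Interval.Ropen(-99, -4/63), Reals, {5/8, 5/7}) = Interval(-oo, oo)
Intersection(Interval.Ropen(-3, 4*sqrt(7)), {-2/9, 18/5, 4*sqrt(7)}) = {-2/9, 18/5}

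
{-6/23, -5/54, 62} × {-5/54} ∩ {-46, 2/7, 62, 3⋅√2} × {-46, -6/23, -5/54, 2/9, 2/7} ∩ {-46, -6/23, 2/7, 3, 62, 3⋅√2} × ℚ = {62} × {-5/54}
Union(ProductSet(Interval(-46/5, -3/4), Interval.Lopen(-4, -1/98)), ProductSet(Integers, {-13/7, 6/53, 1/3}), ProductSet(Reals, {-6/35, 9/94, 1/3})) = Union(ProductSet(Integers, {-13/7, 6/53, 1/3}), ProductSet(Interval(-46/5, -3/4), Interval.Lopen(-4, -1/98)), ProductSet(Reals, {-6/35, 9/94, 1/3}))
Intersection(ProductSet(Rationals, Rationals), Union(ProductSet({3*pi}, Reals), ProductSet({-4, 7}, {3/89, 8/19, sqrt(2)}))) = ProductSet({-4, 7}, {3/89, 8/19})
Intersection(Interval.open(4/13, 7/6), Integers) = Range(1, 2, 1)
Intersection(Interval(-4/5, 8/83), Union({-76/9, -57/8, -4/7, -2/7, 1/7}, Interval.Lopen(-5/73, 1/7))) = Union({-4/7, -2/7}, Interval.Lopen(-5/73, 8/83))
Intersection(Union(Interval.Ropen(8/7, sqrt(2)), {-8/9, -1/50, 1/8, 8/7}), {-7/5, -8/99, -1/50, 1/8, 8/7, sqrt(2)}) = {-1/50, 1/8, 8/7}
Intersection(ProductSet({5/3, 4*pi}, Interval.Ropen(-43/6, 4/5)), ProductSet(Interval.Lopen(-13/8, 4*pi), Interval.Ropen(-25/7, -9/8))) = ProductSet({5/3, 4*pi}, Interval.Ropen(-25/7, -9/8))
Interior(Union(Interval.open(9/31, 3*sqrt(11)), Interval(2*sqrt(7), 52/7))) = Interval.open(9/31, 3*sqrt(11))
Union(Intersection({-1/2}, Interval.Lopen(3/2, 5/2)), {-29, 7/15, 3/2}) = {-29, 7/15, 3/2}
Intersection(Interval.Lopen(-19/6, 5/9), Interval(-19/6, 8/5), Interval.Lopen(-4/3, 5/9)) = Interval.Lopen(-4/3, 5/9)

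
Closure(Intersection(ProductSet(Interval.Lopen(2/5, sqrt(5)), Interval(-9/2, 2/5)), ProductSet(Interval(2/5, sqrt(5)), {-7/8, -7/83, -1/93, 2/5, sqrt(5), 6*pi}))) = ProductSet(Interval(2/5, sqrt(5)), {-7/8, -7/83, -1/93, 2/5})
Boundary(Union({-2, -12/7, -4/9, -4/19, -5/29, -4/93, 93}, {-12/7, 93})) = {-2, -12/7, -4/9, -4/19, -5/29, -4/93, 93}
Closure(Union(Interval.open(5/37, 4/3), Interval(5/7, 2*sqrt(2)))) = Interval(5/37, 2*sqrt(2))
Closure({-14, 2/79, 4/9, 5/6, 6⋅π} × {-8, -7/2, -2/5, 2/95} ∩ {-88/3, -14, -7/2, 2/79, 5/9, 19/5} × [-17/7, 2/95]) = {-14, 2/79} × {-2/5, 2/95}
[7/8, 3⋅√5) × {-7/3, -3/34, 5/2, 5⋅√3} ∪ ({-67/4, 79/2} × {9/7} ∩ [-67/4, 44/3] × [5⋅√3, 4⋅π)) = [7/8, 3⋅√5) × {-7/3, -3/34, 5/2, 5⋅√3}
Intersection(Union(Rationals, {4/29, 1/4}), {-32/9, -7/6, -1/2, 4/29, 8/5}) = {-32/9, -7/6, -1/2, 4/29, 8/5}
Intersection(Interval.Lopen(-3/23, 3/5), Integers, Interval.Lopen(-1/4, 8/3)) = Range(0, 1, 1)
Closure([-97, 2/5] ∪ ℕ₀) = [-97, 2/5] ∪ ℕ₀ ∪ (ℕ₀ \ (-97, 2/5))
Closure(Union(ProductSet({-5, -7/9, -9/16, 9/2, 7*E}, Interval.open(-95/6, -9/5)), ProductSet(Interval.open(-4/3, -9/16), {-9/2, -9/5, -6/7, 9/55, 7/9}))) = Union(ProductSet({-5, -7/9, -9/16, 9/2, 7*E}, Interval(-95/6, -9/5)), ProductSet(Interval(-4/3, -9/16), {-9/2, -9/5, -6/7, 9/55, 7/9}))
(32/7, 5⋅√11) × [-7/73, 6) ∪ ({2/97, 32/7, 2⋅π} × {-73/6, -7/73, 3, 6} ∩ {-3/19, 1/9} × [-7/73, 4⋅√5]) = (32/7, 5⋅√11) × [-7/73, 6)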